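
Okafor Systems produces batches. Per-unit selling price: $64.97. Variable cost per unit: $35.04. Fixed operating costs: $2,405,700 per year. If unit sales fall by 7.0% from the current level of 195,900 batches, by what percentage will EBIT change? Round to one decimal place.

Contribution at this volume is 195,900 × $29.93 = $5,863,287.00.
EBIT = $5,863,287.00 − $2,405,700 = $3,457,587.00.
DOL = contribution ÷ EBIT = $5,863,287.00 ÷ $3,457,587.00 = 1.6958.
Operating income changes by 1.6958 × -7.0% = -11.9%.

-11.9%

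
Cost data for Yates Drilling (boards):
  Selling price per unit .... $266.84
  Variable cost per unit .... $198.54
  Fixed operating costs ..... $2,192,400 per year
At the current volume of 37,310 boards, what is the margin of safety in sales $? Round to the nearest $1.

Contribution margin per unit = $266.84 − $198.54 = $68.30. Break-even units = $2,192,400 ÷ $68.30 = 32,099.56; break-even revenue = 32,099.56 × $266.84 = $8,565,446.79.
Actual sales revenue = 37,310 × $266.84 = $9,955,800.40.
Margin of safety = $9,955,800.40 − $8,565,446.79 = $1,390,354.

$1,390,354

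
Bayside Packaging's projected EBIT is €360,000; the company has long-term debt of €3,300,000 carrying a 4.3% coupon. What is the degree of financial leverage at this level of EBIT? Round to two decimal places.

Interest = €141,900.00.
Degree of financial leverage = EBIT / (EBIT − interest) = €360,000 / €218,100.00 = 1.6506.

1.65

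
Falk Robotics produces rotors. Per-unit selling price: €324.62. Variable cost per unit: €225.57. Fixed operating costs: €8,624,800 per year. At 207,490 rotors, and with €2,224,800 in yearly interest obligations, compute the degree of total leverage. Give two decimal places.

At 207,490 units, contribution = 207,490 × €99.05 = €20,551,884.50.
Subtracting fixed costs: EBIT = €20,551,884.50 − €8,624,800 = €11,927,084.50. Interest = €2,224,800.00.
DOL = €20,551,884.50 ÷ €11,927,084.50 = 1.7231; DFL = €11,927,084.50 ÷ €9,702,284.50 = 1.2293.
DCL = DOL × DFL = 1.7231 × 1.2293 = 2.1182.

2.12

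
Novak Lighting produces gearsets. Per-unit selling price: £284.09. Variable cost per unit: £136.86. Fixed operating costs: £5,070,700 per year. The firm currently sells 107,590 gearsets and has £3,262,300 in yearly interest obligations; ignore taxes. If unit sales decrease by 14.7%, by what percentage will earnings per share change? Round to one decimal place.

-31.0%

At 107,590 units, contribution = 107,590 × £147.23 = £15,840,475.70.
Operating income = contribution − fixed costs = £15,840,475.70 − £5,070,700 = £10,769,775.70.
After interest of £3,262,300.00, pre-tax earnings = £7,507,475.70.
DCL = total CM / (EBIT − I) = £15,840,475.70 / £7,507,475.70 = 2.1100.
EPS therefore changes by 2.1100 × (-14.7%) = -31.0%.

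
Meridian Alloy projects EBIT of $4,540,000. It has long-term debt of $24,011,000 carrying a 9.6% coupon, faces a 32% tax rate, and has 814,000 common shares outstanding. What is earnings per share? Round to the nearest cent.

Interest = $2,305,056.00, so EBT = $4,540,000 − $2,305,056.00 = $2,234,944.00.
After tax at 32%: net income = $2,234,944.00 × 0.68 = $1,519,761.92.
EPS = $1,519,761.92 ÷ 814,000 = $1.87.

$1.87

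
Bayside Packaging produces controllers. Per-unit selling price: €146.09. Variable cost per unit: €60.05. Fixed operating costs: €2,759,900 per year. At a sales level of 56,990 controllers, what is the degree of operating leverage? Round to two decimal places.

2.29

At 56,990 units, contribution = 56,990 × €86.04 = €4,903,419.60.
EBIT = €4,903,419.60 − €2,759,900 = €2,143,519.60.
So DOL = total CM / EBIT = €4,903,419.60 / €2,143,519.60 = 2.2876.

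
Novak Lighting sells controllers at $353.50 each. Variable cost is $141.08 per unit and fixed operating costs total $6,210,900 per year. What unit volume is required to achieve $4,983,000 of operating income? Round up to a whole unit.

52,698 controllers

Unit CM = price − variable cost = $353.50 − $141.08 = $212.42.
Units = (FC + target) / CM = ($6,210,900 + $4,983,000) / $212.42 = 52,697.02, so 52,698 controllers.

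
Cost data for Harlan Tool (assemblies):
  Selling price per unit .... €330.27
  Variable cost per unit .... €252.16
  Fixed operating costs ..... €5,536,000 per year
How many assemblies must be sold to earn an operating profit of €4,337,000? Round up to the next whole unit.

126,399 assemblies

Contribution margin per unit = €330.27 − €252.16 = €78.11.
Need Q such that Q × €78.11 − €5,536,000 = €4,337,000, i.e. Q = €9,873,000 / €78.11 = 126,398.67 → 126,399.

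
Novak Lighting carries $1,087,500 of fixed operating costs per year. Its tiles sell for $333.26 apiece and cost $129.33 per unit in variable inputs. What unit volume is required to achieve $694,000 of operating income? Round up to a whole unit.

8,736 tiles

Contribution margin per unit = $333.26 − $129.33 = $203.93.
Need Q such that Q × $203.93 − $1,087,500 = $694,000, i.e. Q = $1,781,500 / $203.93 = 8,735.84 → 8,736.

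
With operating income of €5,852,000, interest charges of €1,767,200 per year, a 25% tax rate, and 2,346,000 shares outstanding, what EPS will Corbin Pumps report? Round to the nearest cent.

€1.31

Pre-tax income = €5,852,000 − €1,767,200.00 = €4,084,800.00.
After tax at 25%: net income = €4,084,800.00 × 0.75 = €3,063,600.00.
EPS = €3,063,600.00 ÷ 2,346,000 = €1.31.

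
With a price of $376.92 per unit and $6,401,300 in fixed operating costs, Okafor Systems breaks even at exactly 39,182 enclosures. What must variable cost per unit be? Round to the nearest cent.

At break-even, FC = Q × (P − VC), so P − VC = $6,401,300 ÷ 39,182 = $163.3735.
Hence VC = price − CM = $376.92 − $163.3735 = $213.55.

$213.55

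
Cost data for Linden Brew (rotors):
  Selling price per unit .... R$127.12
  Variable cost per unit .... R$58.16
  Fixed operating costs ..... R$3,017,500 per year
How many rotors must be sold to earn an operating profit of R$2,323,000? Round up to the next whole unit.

Unit CM = price − variable cost = R$127.12 − R$58.16 = R$68.96.
Need Q such that Q × R$68.96 − R$3,017,500 = R$2,323,000, i.e. Q = R$5,340,500 / R$68.96 = 77,443.45 → 77,444.

77,444 rotors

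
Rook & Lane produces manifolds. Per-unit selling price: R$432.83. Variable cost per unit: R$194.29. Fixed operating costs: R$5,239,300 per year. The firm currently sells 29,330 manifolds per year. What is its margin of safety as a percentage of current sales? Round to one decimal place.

Contribution margin per unit = R$432.83 − R$194.29 = R$238.54. Break-even units = R$5,239,300 ÷ R$238.54 = 21,964.03; break-even revenue = 21,964.03 × R$432.83 = R$9,506,691.62.
Actual sales revenue = 29,330 × R$432.83 = R$12,694,903.90.
Margin of safety = (R$12,694,903.90 − R$9,506,691.62) ÷ R$12,694,903.90 = 25.1%.

25.1%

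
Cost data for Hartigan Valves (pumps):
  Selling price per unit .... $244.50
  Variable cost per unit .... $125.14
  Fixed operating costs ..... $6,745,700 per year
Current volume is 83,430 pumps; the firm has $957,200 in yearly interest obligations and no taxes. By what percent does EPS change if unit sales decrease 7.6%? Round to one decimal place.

At 83,430 units, contribution = 83,430 × $119.36 = $9,958,204.80.
EBIT = $9,958,204.80 − $6,745,700 = $3,212,504.80.
After interest of $957,200.00, pre-tax earnings = $2,255,304.80.
DCL = total CM / (EBIT − I) = $9,958,204.80 / $2,255,304.80 = 4.4155.
%ΔEPS = DCL × %ΔSales = 4.4155 × -7.6% = -33.6%.

-33.6%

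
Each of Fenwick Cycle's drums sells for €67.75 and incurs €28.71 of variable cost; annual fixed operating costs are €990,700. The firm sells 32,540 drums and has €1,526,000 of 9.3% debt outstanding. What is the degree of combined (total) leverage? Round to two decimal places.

Contribution at this volume is 32,540 × €39.04 = €1,270,361.60.
Subtracting fixed costs: EBIT = €1,270,361.60 − €990,700 = €279,661.60. Interest = €141,918.00, so EBIT − I = €137,743.60.
DCL = contribution ÷ (EBIT − I) = €1,270,361.60 ÷ €137,743.60 = 9.2227.

9.22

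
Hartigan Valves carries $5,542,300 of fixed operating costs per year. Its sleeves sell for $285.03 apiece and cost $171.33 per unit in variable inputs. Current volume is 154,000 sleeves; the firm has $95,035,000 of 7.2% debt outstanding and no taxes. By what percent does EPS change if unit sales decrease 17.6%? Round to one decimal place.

Total contribution margin = 154,000 × $113.70 = $17,509,800.00.
Subtracting fixed costs: EBIT = $17,509,800.00 − $5,542,300 = $11,967,500.00.
After interest of $6,842,520.00, pre-tax earnings = $5,124,980.00.
Degree of combined leverage = contribution ÷ (EBIT − I) = $17,509,800.00 ÷ $5,124,980.00 = 3.4166.
%ΔEPS = DCL × %ΔSales = 3.4166 × -17.6% = -60.1%.

-60.1%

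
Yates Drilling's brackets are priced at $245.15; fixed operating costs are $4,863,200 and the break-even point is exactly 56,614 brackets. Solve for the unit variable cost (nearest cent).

$159.25

Contribution per unit must be FC / Q = $4,863,200 / 56,614 = $85.9010.
Variable cost per unit = $245.15 − $85.9010 = $159.25.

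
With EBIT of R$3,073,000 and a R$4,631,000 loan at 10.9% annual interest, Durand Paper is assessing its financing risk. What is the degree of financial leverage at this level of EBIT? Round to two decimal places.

1.20

Interest = R$504,779.00.
DFL = EBIT ÷ (EBIT − I) = R$3,073,000 ÷ (R$3,073,000 − R$504,779.00) = R$3,073,000 ÷ R$2,568,221.00 = 1.1965.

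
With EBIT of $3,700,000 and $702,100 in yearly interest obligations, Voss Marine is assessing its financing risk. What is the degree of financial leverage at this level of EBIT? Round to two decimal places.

1.23

Interest = $702,100.00.
Degree of financial leverage = EBIT / (EBIT − interest) = $3,700,000 / $2,997,900.00 = 1.2342.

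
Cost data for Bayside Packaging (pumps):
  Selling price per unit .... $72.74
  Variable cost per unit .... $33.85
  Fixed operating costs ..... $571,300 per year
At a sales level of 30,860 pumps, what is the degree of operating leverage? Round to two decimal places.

Contribution at this volume is 30,860 × $38.89 = $1,200,145.40.
Subtracting fixed costs: EBIT = $1,200,145.40 − $571,300 = $628,845.40.
So DOL = total CM / EBIT = $1,200,145.40 / $628,845.40 = 1.9085.

1.91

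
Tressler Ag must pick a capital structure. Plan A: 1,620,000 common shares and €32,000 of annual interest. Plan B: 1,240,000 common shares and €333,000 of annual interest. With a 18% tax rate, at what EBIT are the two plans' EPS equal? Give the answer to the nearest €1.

€1,315,211

At indifference, (EBIT − 32,000)(1 − t)/1,620,000 = (EBIT − 333,000)(1 − t)/1,240,000.
The (1 − t) factor cancels: (EBIT − 32,000) × 1,240,000 = (EBIT − 333,000) × 1,620,000.
Solving, EBIT = (333,000·1,620,000 − 32,000·1,240,000) / (1,620,000 − 1,240,000) = 499,780,000,000 / 380,000 = 1,315,210.53.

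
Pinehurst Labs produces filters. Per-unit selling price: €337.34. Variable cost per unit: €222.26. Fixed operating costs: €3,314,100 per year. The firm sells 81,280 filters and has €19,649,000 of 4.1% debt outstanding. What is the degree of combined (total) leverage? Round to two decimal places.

Total contribution margin = 81,280 × €115.08 = €9,353,702.40.
Subtracting fixed costs: EBIT = €9,353,702.40 − €3,314,100 = €6,039,602.40. Interest = €805,609.00.
DOL = €9,353,702.40 ÷ €6,039,602.40 = 1.5487; DFL = €6,039,602.40 ÷ €5,233,993.40 = 1.1539.
DCL = DOL × DFL = 1.5487 × 1.1539 = 1.7870.

1.79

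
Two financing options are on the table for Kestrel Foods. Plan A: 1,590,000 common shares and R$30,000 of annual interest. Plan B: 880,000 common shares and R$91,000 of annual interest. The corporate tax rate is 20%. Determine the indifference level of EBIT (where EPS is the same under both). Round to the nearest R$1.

R$166,606

At indifference, (EBIT − 30,000)(1 − t)/1,590,000 = (EBIT − 91,000)(1 − t)/880,000.
Cancelling (1 − t) and cross-multiplying: 880,000·(EBIT − 30,000) = 1,590,000·(EBIT − 91,000).
Solving, EBIT = (91,000·1,590,000 − 30,000·880,000) / (1,590,000 − 880,000) = 118,290,000,000 / 710,000 = 166,605.63.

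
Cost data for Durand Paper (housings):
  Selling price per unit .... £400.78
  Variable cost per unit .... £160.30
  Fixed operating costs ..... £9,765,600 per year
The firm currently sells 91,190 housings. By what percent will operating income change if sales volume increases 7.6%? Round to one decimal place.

+13.7%

At 91,190 units, contribution = 91,190 × £240.48 = £21,929,371.20.
EBIT = £21,929,371.20 − £9,765,600 = £12,163,771.20.
DOL = contribution ÷ EBIT = £21,929,371.20 ÷ £12,163,771.20 = 1.8028.
Operating income changes by 1.8028 × +7.6% = +13.7%.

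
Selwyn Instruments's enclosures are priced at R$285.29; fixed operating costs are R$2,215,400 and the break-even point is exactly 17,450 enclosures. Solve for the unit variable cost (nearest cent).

R$158.33

Contribution per unit must be FC / Q = R$2,215,400 / 17,450 = R$126.9570.
Variable cost per unit = R$285.29 − R$126.9570 = R$158.33.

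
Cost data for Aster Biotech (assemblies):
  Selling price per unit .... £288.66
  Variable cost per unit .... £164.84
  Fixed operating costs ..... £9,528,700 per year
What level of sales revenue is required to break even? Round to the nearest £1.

£22,214,138

Contribution margin per unit = £288.66 − £164.84 = £123.82, a CM ratio of £123.82 ÷ £288.66 = 0.4289.
Break-even revenue = fixed costs × price ÷ CM = £9,528,700 × £288.66 ÷ £123.82 = £22,214,138.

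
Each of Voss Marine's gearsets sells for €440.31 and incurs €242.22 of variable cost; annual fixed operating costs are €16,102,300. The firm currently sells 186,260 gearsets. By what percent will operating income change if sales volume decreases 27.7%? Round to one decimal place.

-49.2%

Total contribution margin = 186,260 × €198.09 = €36,896,243.40.
Operating income = contribution − fixed costs = €36,896,243.40 − €16,102,300 = €20,793,943.40.
Degree of operating leverage = €36,896,243.40 / €20,793,943.40 = 1.7744.
%ΔEBIT = DOL × %ΔSales = 1.7744 × -27.7% = -49.2%.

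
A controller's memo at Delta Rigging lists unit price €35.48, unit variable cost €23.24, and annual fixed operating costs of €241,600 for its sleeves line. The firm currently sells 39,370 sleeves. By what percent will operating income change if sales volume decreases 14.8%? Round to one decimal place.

At 39,370 units, contribution = 39,370 × €12.24 = €481,888.80.
Subtracting fixed costs: EBIT = €481,888.80 − €241,600 = €240,288.80.
DOL = contribution ÷ EBIT = €481,888.80 ÷ €240,288.80 = 2.0055.
Operating income changes by 2.0055 × -14.8% = -29.7%.

-29.7%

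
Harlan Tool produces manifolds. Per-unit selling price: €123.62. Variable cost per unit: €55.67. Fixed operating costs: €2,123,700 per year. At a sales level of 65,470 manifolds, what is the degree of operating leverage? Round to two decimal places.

1.91

Total contribution margin = 65,470 × €67.95 = €4,448,686.50.
EBIT = €4,448,686.50 − €2,123,700 = €2,324,986.50.
So DOL = total CM / EBIT = €4,448,686.50 / €2,324,986.50 = 1.9134.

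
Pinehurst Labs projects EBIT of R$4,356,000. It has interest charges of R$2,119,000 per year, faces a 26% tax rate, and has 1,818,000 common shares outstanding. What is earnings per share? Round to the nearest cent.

R$0.91

Pre-tax income = R$4,356,000 − R$2,119,000.00 = R$2,237,000.00.
Net income = R$2,237,000.00 × (1 − 0.26) = R$1,655,380.00.
EPS = R$1,655,380.00 ÷ 1,818,000 = R$0.91.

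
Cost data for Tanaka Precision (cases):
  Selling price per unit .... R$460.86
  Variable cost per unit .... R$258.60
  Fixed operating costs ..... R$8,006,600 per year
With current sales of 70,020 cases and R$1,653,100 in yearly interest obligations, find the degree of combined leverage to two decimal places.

3.15

Total contribution margin = 70,020 × R$202.26 = R$14,162,245.20.
Operating income = contribution − fixed costs = R$14,162,245.20 − R$8,006,600 = R$6,155,645.20. Interest = R$1,653,100.00, so EBIT − I = R$4,502,545.20.
DCL = contribution ÷ (EBIT − I) = R$14,162,245.20 ÷ R$4,502,545.20 = 3.1454.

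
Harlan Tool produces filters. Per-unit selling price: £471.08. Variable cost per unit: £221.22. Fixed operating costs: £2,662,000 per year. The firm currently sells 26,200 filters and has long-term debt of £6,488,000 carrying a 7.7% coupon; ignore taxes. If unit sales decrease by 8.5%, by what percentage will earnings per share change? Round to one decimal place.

-16.4%

At 26,200 units, contribution = 26,200 × £249.86 = £6,546,332.00.
Operating income = contribution − fixed costs = £6,546,332.00 − £2,662,000 = £3,884,332.00.
Interest = £499,576.00, so EBIT − I = £3,384,756.00.
Degree of combined leverage = contribution ÷ (EBIT − I) = £6,546,332.00 ÷ £3,384,756.00 = 1.9341.
%ΔEPS = DCL × %ΔSales = 1.9341 × -8.5% = -16.4%.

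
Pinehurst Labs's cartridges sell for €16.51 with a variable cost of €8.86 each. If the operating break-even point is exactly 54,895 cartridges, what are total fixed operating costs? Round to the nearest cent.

€419,946.75

Each unit contributes €16.51 − €8.86 = €7.65.
Since BE = FC / CM, FC = 54,895 × €7.65 = €419,946.75.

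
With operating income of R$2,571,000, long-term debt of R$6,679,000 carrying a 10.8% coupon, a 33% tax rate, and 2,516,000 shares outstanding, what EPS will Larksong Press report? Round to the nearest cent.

R$0.49

Interest = R$721,332.00, so EBT = R$2,571,000 − R$721,332.00 = R$1,849,668.00.
After tax at 33%: net income = R$1,849,668.00 × 0.67 = R$1,239,277.56.
EPS = R$1,239,277.56 ÷ 2,516,000 = R$0.49.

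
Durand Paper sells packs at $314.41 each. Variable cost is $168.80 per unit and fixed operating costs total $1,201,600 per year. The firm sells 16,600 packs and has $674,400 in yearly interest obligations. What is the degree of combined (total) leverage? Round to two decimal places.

Total contribution margin = 16,600 × $145.61 = $2,417,126.00.
EBIT = $2,417,126.00 − $1,201,600 = $1,215,526.00. Interest = $674,400.00.
DOL = $2,417,126.00 ÷ $1,215,526.00 = 1.9885; DFL = $1,215,526.00 ÷ $541,126.00 = 2.2463.
Combined leverage = 1.9885 × 2.2463 = 4.4668.

4.47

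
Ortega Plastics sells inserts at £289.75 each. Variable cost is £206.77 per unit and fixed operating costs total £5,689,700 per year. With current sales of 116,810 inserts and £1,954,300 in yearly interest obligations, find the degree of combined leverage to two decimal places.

Contribution at this volume is 116,810 × £82.98 = £9,692,893.80.
Operating income = contribution − fixed costs = £9,692,893.80 − £5,689,700 = £4,003,193.80. Interest = £1,954,300.00.
DOL = £9,692,893.80 ÷ £4,003,193.80 = 2.4213; DFL = £4,003,193.80 ÷ £2,048,893.80 = 1.9538.
Combined leverage = 2.4213 × 1.9538 = 4.7307.

4.73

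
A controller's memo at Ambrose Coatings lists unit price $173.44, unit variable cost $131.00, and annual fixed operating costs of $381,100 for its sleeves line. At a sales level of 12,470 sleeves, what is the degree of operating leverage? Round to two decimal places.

3.57

Total contribution margin = 12,470 × $42.44 = $529,226.80.
EBIT = $529,226.80 − $381,100 = $148,126.80.
DOL = contribution ÷ EBIT = $529,226.80 ÷ $148,126.80 = 3.5728.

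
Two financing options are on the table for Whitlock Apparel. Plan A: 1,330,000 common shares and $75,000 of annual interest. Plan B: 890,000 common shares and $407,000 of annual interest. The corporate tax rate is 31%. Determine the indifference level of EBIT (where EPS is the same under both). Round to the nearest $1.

Set EPS_A = EPS_B: (EBIT − $75,000)(1 − 0.31) ÷ 1,330,000 = (EBIT − $407,000)(1 − 0.31) ÷ 890,000.
The (1 − t) factor cancels: (EBIT − 75,000) × 890,000 = (EBIT − 407,000) × 1,330,000.
EBIT × (1,330,000 − 890,000) = 407,000 × 1,330,000 − 75,000 × 890,000 = 474,560,000,000, so EBIT = 474,560,000,000 ÷ 440,000 = 1,078,545.45.

$1,078,545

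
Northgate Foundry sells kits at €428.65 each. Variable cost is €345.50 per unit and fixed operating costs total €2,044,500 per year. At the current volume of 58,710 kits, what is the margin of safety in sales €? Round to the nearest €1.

€14,626,355

Each unit contributes €428.65 − €345.50 = €83.15. Break-even units = €2,044,500 ÷ €83.15 = 24,588.09; break-even revenue = 24,588.09 × €428.65 = €10,539,686.41.
Actual sales revenue = 58,710 × €428.65 = €25,166,041.50.
Margin of safety = €25,166,041.50 − €10,539,686.41 = €14,626,355.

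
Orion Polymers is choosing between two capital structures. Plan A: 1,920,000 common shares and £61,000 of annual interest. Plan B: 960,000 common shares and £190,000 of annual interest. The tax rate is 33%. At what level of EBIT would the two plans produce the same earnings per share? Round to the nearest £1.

£319,000

At indifference, (EBIT − 61,000)(1 − t)/1,920,000 = (EBIT − 190,000)(1 − t)/960,000.
Cancelling (1 − t) and cross-multiplying: 960,000·(EBIT − 61,000) = 1,920,000·(EBIT − 190,000).
EBIT × (1,920,000 − 960,000) = 190,000 × 1,920,000 − 61,000 × 960,000 = 306,240,000,000, so EBIT = 306,240,000,000 ÷ 960,000 = 319,000.00.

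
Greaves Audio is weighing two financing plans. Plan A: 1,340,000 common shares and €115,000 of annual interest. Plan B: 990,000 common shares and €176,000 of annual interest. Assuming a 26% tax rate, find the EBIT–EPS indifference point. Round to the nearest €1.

€348,543

At indifference, (EBIT − 115,000)(1 − t)/1,340,000 = (EBIT − 176,000)(1 − t)/990,000.
Cancelling (1 − t) and cross-multiplying: 990,000·(EBIT − 115,000) = 1,340,000·(EBIT − 176,000).
Solving, EBIT = (176,000·1,340,000 − 115,000·990,000) / (1,340,000 − 990,000) = 121,990,000,000 / 350,000 = 348,542.86.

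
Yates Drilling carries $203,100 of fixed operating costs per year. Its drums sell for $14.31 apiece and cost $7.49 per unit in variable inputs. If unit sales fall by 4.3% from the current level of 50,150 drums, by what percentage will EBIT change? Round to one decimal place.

-10.6%

Contribution at this volume is 50,150 × $6.82 = $342,023.00.
Subtracting fixed costs: EBIT = $342,023.00 − $203,100 = $138,923.00.
So DOL = total CM / EBIT = $342,023.00 / $138,923.00 = 2.4620.
%ΔEBIT = DOL × %ΔSales = 2.4620 × -4.3% = -10.6%.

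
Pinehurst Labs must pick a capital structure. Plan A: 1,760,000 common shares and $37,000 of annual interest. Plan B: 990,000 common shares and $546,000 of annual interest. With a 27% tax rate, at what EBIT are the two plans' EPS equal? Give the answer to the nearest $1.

$1,200,429

At indifference, (EBIT − 37,000)(1 − t)/1,760,000 = (EBIT − 546,000)(1 − t)/990,000.
Cancelling (1 − t) and cross-multiplying: 990,000·(EBIT − 37,000) = 1,760,000·(EBIT − 546,000).
EBIT × (1,760,000 − 990,000) = 546,000 × 1,760,000 − 37,000 × 990,000 = 924,330,000,000, so EBIT = 924,330,000,000 ÷ 770,000 = 1,200,428.57.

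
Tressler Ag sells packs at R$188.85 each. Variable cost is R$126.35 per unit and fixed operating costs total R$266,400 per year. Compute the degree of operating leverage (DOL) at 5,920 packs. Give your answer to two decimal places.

3.57

At 5,920 units, contribution = 5,920 × R$62.50 = R$370,000.00.
Operating income = contribution − fixed costs = R$370,000.00 − R$266,400 = R$103,600.00.
So DOL = total CM / EBIT = R$370,000.00 / R$103,600.00 = 3.5714.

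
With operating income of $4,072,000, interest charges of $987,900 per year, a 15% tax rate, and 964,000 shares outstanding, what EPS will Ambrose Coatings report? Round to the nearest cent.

$2.72

Interest = $987,900.00, so EBT = $4,072,000 − $987,900.00 = $3,084,100.00.
After tax at 15%: net income = $3,084,100.00 × 0.85 = $2,621,485.00.
Per share: $2,621,485.00 / 964,000 shares = $2.72.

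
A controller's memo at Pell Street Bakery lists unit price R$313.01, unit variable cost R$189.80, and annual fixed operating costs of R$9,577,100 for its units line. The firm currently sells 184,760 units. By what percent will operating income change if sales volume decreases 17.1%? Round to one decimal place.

At 184,760 units, contribution = 184,760 × R$123.21 = R$22,764,279.60.
Operating income = contribution − fixed costs = R$22,764,279.60 − R$9,577,100 = R$13,187,179.60.
DOL = contribution ÷ EBIT = R$22,764,279.60 ÷ R$13,187,179.60 = 1.7262.
Operating income changes by 1.7262 × -17.1% = -29.5%.

-29.5%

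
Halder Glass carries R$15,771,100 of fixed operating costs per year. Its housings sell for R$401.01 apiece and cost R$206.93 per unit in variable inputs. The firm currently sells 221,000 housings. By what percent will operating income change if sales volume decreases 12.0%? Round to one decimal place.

-19.0%

Contribution at this volume is 221,000 × R$194.08 = R$42,891,680.00.
EBIT = R$42,891,680.00 − R$15,771,100 = R$27,120,580.00.
So DOL = total CM / EBIT = R$42,891,680.00 / R$27,120,580.00 = 1.5815.
%ΔEBIT = DOL × %ΔSales = 1.5815 × -12.0% = -19.0%.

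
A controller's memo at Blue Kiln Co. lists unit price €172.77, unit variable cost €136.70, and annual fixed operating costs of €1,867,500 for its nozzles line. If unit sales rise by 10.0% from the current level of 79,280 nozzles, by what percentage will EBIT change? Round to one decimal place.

+28.8%

Contribution at this volume is 79,280 × €36.07 = €2,859,629.60.
EBIT = €2,859,629.60 − €1,867,500 = €992,129.60.
Degree of operating leverage = €2,859,629.60 / €992,129.60 = 2.8823.
So EBIT moves 2.8823 × (+10.0%) = +28.8%.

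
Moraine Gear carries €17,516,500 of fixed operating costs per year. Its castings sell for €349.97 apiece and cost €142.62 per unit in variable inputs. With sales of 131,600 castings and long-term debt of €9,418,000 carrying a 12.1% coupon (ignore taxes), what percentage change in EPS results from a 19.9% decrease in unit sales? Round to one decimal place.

-62.9%

Contribution at this volume is 131,600 × €207.35 = €27,287,260.00.
EBIT = €27,287,260.00 − €17,516,500 = €9,770,760.00.
Interest = €1,139,578.00, so EBIT − I = €8,631,182.00.
Degree of combined leverage = contribution ÷ (EBIT − I) = €27,287,260.00 ÷ €8,631,182.00 = 3.1615.
EPS therefore changes by 3.1615 × (-19.9%) = -62.9%.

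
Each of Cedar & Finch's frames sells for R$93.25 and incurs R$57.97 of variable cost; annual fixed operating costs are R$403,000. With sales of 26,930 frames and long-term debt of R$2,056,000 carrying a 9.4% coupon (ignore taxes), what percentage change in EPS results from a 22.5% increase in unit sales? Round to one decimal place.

+60.4%

At 26,930 units, contribution = 26,930 × R$35.28 = R$950,090.40.
Operating income = contribution − fixed costs = R$950,090.40 − R$403,000 = R$547,090.40.
Interest = R$193,264.00, so EBIT − I = R$353,826.40.
DCL = total CM / (EBIT − I) = R$950,090.40 / R$353,826.40 = 2.6852.
%ΔEPS = DCL × %ΔSales = 2.6852 × +22.5% = +60.4%.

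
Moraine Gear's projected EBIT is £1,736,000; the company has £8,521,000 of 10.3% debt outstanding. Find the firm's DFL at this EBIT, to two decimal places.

Interest = £877,663.00.
Degree of financial leverage = EBIT / (EBIT − interest) = £1,736,000 / £858,337.00 = 2.0225.

2.02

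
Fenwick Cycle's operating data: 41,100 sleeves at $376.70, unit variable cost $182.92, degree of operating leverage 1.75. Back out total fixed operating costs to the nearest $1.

Contribution at this volume is 41,100 × $193.78 = $7,964,358.00.
Since DOL = CM ÷ EBIT, EBIT = $7,964,358.00 ÷ 1.75 = $4,551,061.71.
Fixed costs = CM − EBIT = $7,964,358.00 − $4,551,061.71 = $3,413,296.

$3,413,296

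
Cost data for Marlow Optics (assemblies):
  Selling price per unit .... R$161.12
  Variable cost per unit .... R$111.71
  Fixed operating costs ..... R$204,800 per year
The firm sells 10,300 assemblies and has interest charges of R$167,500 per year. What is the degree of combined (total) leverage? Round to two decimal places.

3.73

At 10,300 units, contribution = 10,300 × R$49.41 = R$508,923.00.
Operating income = contribution − fixed costs = R$508,923.00 − R$204,800 = R$304,123.00. Interest = R$167,500.00, so EBIT − I = R$136,623.00.
DCL = contribution ÷ (EBIT − I) = R$508,923.00 ÷ R$136,623.00 = 3.7250.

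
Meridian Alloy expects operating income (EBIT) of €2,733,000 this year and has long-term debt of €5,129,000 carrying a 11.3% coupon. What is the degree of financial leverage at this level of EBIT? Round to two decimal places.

1.27

Annual interest charges come to €579,577.00.
DFL = EBIT ÷ (EBIT − I) = €2,733,000 ÷ (€2,733,000 − €579,577.00) = €2,733,000 ÷ €2,153,423.00 = 1.2691.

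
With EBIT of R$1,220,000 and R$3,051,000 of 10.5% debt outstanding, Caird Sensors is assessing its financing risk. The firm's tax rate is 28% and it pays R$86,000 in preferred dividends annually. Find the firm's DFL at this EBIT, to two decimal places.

1.56

Interest = R$320,355.00.
Preferred dividends grossed up pre-tax: R$86,000 / (1 − 0.28) = R$119,444.44.
DFL = EBIT ÷ [EBIT − I − D_p/(1−t)] = R$1,220,000 ÷ [R$1,220,000 − R$320,355.00 − R$119,444.44] = R$1,220,000 ÷ R$780,200.56 = 1.5637.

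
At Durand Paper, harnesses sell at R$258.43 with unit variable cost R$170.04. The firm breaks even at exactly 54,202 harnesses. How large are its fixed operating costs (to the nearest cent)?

R$4,790,914.78

Unit CM = price − variable cost = R$258.43 − R$170.04 = R$88.39.
Since BE = FC / CM, FC = 54,202 × R$88.39 = R$4,790,914.78.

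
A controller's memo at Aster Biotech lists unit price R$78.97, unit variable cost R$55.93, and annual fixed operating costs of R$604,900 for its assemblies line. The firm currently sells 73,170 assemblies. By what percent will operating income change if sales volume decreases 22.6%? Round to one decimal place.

-35.2%

Total contribution margin = 73,170 × R$23.04 = R$1,685,836.80.
Operating income = contribution − fixed costs = R$1,685,836.80 − R$604,900 = R$1,080,936.80.
DOL = contribution ÷ EBIT = R$1,685,836.80 ÷ R$1,080,936.80 = 1.5596.
Operating income changes by 1.5596 × -22.6% = -35.2%.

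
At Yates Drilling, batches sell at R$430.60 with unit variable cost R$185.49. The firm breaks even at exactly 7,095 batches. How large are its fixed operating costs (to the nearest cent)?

Unit CM = price − variable cost = R$430.60 − R$185.49 = R$245.11.
Fixed costs = break-even units × CM = 7,095 × R$245.11 = R$1,739,055.45.

R$1,739,055.45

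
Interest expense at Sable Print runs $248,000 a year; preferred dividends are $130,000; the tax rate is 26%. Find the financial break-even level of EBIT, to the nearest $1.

Grossing the preferred dividend up to pre-tax terms: $130,000 / (1 − 0.26) = $175,675.68.
EPS = 0 when EBIT covers interest plus the pre-tax preferred burden: $248,000 + $175,675.68 = $423,675.68.

$423,676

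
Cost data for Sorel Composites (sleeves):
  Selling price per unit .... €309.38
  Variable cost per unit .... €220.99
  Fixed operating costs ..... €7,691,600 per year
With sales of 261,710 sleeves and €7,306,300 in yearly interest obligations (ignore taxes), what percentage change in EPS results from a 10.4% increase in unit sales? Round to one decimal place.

+29.6%

Total contribution margin = 261,710 × €88.39 = €23,132,546.90.
EBIT = €23,132,546.90 − €7,691,600 = €15,440,946.90.
Interest = €7,306,300.00, so EBIT − I = €8,134,646.90.
Degree of combined leverage = contribution ÷ (EBIT − I) = €23,132,546.90 ÷ €8,134,646.90 = 2.8437.
%ΔEPS = DCL × %ΔSales = 2.8437 × +10.4% = +29.6%.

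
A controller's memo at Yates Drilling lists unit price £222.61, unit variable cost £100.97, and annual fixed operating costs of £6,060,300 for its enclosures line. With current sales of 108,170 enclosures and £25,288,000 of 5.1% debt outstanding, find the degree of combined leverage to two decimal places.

2.27

Total contribution margin = 108,170 × £121.64 = £13,157,798.80.
Subtracting fixed costs: EBIT = £13,157,798.80 − £6,060,300 = £7,097,498.80. Interest = £1,289,688.00, so EBIT − I = £5,807,810.80.
Degree of total leverage = total CM / (EBIT − interest) = £13,157,798.80 / £5,807,810.80 = 2.2655.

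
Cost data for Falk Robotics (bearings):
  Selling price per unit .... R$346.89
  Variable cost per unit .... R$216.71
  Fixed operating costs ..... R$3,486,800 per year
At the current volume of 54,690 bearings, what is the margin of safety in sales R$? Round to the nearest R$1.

Each unit contributes R$346.89 − R$216.71 = R$130.18. Break-even units = R$3,486,800 ÷ R$130.18 = 26,784.45; break-even revenue = 26,784.45 × R$346.89 = R$9,291,258.66.
Current sales = 54,690 × R$346.89 = R$18,971,414.10.
Margin of safety = R$18,971,414.10 − R$9,291,258.66 = R$9,680,155.

R$9,680,155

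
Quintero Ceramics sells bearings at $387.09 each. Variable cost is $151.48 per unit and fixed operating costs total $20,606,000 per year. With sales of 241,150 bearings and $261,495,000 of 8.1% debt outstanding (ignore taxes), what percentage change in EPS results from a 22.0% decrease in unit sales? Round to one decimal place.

-83.2%

Total contribution margin = 241,150 × $235.61 = $56,817,351.50.
EBIT = $56,817,351.50 − $20,606,000 = $36,211,351.50.
After interest of $21,181,095.00, pre-tax earnings = $15,030,256.50.
Degree of combined leverage = contribution ÷ (EBIT − I) = $56,817,351.50 ÷ $15,030,256.50 = 3.7802.
%ΔEPS = DCL × %ΔSales = 3.7802 × -22.0% = -83.2%.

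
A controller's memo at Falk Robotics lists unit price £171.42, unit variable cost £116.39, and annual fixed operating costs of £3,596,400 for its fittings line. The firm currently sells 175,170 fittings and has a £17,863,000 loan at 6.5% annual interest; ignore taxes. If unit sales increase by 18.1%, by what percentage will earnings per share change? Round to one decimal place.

+35.7%

Contribution at this volume is 175,170 × £55.03 = £9,639,605.10.
Subtracting fixed costs: EBIT = £9,639,605.10 − £3,596,400 = £6,043,205.10.
After interest of £1,161,095.00, pre-tax earnings = £4,882,110.10.
DCL = total CM / (EBIT − I) = £9,639,605.10 / £4,882,110.10 = 1.9745.
%ΔEPS = DCL × %ΔSales = 1.9745 × +18.1% = +35.7%.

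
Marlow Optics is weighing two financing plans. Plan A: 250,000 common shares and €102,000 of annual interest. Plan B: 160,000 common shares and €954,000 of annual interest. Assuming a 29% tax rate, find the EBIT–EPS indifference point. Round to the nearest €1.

€2,468,667

At indifference, (EBIT − 102,000)(1 − t)/250,000 = (EBIT − 954,000)(1 − t)/160,000.
The (1 − t) factor cancels: (EBIT − 102,000) × 160,000 = (EBIT − 954,000) × 250,000.
EBIT × (250,000 − 160,000) = 954,000 × 250,000 − 102,000 × 160,000 = 222,180,000,000, so EBIT = 222,180,000,000 ÷ 90,000 = 2,468,666.67.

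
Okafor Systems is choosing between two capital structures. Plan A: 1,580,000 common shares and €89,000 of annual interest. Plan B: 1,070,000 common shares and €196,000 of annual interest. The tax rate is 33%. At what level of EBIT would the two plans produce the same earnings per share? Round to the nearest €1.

€420,490

Set EPS_A = EPS_B: (EBIT − €89,000)(1 − 0.33) ÷ 1,580,000 = (EBIT − €196,000)(1 − 0.33) ÷ 1,070,000.
The (1 − t) factor cancels: (EBIT − 89,000) × 1,070,000 = (EBIT − 196,000) × 1,580,000.
Solving, EBIT = (196,000·1,580,000 − 89,000·1,070,000) / (1,580,000 − 1,070,000) = 214,450,000,000 / 510,000 = 420,490.20.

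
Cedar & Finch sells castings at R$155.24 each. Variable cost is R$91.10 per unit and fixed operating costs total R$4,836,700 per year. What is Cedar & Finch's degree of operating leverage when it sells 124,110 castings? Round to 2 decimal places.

2.55

At 124,110 units, contribution = 124,110 × R$64.14 = R$7,960,415.40.
EBIT = R$7,960,415.40 − R$4,836,700 = R$3,123,715.40.
So DOL = total CM / EBIT = R$7,960,415.40 / R$3,123,715.40 = 2.5484.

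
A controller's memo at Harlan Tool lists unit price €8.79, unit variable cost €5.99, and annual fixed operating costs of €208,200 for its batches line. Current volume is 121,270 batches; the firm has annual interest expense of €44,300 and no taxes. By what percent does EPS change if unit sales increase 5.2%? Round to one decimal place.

Total contribution margin = 121,270 × €2.80 = €339,556.00.
Operating income = contribution − fixed costs = €339,556.00 − €208,200 = €131,356.00.
After interest of €44,300.00, pre-tax earnings = €87,056.00.
DCL = total CM / (EBIT − I) = €339,556.00 / €87,056.00 = 3.9004.
%ΔEPS = DCL × %ΔSales = 3.9004 × +5.2% = +20.3%.

+20.3%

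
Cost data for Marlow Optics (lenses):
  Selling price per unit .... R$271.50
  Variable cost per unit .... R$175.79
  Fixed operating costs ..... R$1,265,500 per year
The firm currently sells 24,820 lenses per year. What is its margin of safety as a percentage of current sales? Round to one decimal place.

Contribution margin per unit = R$271.50 − R$175.79 = R$95.71. Break-even units = R$1,265,500 ÷ R$95.71 = 13,222.23; break-even revenue = 13,222.23 × R$271.50 = R$3,589,836.49.
Current sales = 24,820 × R$271.50 = R$6,738,630.00.
Margin of safety = (R$6,738,630.00 − R$3,589,836.49) ÷ R$6,738,630.00 = 46.7%.

46.7%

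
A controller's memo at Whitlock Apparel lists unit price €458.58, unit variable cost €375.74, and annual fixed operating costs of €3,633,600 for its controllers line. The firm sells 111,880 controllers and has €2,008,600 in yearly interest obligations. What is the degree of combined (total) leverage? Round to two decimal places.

2.56

Contribution at this volume is 111,880 × €82.84 = €9,268,139.20.
EBIT = €9,268,139.20 − €3,633,600 = €5,634,539.20. Interest = €2,008,600.00.
DOL = €9,268,139.20 ÷ €5,634,539.20 = 1.6449; DFL = €5,634,539.20 ÷ €3,625,939.20 = 1.5540.
Combined leverage = 1.6449 × 1.5540 = 2.5562.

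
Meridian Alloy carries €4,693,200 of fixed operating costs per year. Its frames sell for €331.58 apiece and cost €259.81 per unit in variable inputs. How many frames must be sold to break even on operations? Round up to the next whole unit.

Each unit contributes €331.58 − €259.81 = €71.77.
Break-even volume = fixed costs ÷ CM per unit = €4,693,200 ÷ €71.77 = 65,392.23, so 65,393 frames.

65,393 frames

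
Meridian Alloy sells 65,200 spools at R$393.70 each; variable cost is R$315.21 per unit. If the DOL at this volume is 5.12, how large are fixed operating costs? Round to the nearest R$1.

R$4,118,027

Total contribution margin = 65,200 × R$78.49 = R$5,117,548.00.
DOL = contribution / EBIT, so EBIT = R$5,117,548.00 / 5.12 = R$999,521.09.
And FC = contribution − EBIT = R$5,117,548.00 − R$999,521.09 = R$4,118,027.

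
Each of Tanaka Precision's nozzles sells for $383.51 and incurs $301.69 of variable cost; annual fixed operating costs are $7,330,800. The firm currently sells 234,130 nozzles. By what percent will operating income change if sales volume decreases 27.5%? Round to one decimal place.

-44.5%

Contribution at this volume is 234,130 × $81.82 = $19,156,516.60.
EBIT = $19,156,516.60 − $7,330,800 = $11,825,716.60.
Degree of operating leverage = $19,156,516.60 / $11,825,716.60 = 1.6199.
So EBIT moves 1.6199 × (-27.5%) = -44.5%.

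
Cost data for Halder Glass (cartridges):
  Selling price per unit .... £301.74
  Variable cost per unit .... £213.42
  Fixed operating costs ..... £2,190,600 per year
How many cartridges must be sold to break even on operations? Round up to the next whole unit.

Unit CM = price − variable cost = £301.74 − £213.42 = £88.32.
Break-even Q = £2,190,600 / £88.32 = 24,802.99 → 24,803 cartridges.

24,803 cartridges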